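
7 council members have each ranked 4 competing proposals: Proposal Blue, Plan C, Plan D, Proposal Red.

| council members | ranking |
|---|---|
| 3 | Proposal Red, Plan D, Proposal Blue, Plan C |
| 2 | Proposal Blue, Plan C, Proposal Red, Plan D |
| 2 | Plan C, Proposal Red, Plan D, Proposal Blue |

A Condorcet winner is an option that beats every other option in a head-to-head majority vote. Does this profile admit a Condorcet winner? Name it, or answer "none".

none

Pairwise majorities:
Proposal Blue vs Plan C: 3+2 = 5 for Proposal Blue, 2 for Plan C — Proposal Blue by 5–2.
Proposal Blue vs Plan D: Plan D wins 5–2.
Proposal Blue vs Proposal Red: Proposal Red wins 5–2.
Plan C vs Plan D: Plan C, 4–3.
Plan C vs Proposal Red: Plan C, 4–3.
Plan D vs Proposal Red: 0 for Plan D, 7 for Proposal Red — Proposal Red by 7–0.
No option is unbeaten: Proposal Blue loses to Plan D; Plan C loses to Proposal Blue; Plan D loses to Plan C; Proposal Red loses to Plan C. In particular Proposal Blue > Plan C > Plan D > Proposal Blue is a majority cycle — no Condorcet winner exists.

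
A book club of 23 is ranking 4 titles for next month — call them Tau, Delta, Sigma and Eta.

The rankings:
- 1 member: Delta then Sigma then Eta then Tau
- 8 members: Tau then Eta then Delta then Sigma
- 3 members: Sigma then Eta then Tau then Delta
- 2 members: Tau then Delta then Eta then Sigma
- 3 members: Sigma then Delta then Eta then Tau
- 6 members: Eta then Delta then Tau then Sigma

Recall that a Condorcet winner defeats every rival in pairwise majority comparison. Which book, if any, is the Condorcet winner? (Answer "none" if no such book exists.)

Eta

Head-to-head results (23 members):
Tau vs Delta: 8+3+2 = 13 for Tau, 10 for Delta — Tau by 13–10.
Tau vs Sigma: 8+2+6 = 16 for Tau, 7 for Sigma — Tau by 16–7.
Tau vs Eta: 8+2 = 10 for Tau, 13 for Eta — Eta by 13–10.
Delta vs Sigma: 17 to 6, Delta.
Delta vs Eta: Delta preferred on 1+2+3 = 6 ballots; Eta wins 17–6.
Sigma vs Eta: 1+3+3 = 7 for Sigma, 16 for Eta — Eta by 16–7.
Only Eta has no losses; Eta is the Condorcet winner.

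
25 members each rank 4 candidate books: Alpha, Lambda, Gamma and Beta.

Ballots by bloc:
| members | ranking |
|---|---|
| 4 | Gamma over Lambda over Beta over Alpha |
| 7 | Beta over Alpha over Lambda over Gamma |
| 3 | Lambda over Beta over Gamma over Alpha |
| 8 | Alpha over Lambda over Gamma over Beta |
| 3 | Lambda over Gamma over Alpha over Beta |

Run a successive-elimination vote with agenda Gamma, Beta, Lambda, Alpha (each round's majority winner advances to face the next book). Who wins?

Alpha

Round 1: Gamma vs Beta — 15–10, Gamma advances.
Round 2: Gamma vs Lambda — 4–21, Lambda advances.
Round 3: Lambda vs Alpha — 10–15, Alpha advances.
The agenda winner is Alpha.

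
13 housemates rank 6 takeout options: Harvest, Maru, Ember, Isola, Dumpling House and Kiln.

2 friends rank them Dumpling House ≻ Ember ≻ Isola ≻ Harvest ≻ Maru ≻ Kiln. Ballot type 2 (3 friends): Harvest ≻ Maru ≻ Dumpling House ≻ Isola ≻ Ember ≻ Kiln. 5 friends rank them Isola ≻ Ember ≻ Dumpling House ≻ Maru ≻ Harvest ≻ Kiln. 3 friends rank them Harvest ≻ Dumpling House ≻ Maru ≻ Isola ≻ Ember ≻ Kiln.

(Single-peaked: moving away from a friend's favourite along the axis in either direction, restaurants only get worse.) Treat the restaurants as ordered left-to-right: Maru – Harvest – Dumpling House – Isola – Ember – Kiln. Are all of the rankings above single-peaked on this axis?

no

Axis positions: Maru=1, Harvest=2, Dumpling House=3, Isola=4, Ember=5, Kiln=6.
Ballot type 1: ranking walks positions 3-5-4-2-1-6; Ember is ranked above Isola even though Isola lies between Ember and the peak Dumpling House on the axis — preferences dip and rise again. Not single-peaked.
Ballot type 2 (peak Harvest at position 2): ranking walks positions 2-1-3-4-5-6, expanding outward from the peak — single-peaked.
Ballot type 3: ranking walks positions 4-5-3-1-2-6; Maru is ranked above Harvest even though Harvest lies between Maru and the peak Isola on the axis — preferences dip and rise again. Not single-peaked.
Ballot type 4 (peak Harvest at position 2): ranking walks positions 2-3-1-4-5-6, expanding outward from the peak — single-peaked.
Ballot type 1 violates single-peakedness, so the profile is not single-peaked on this axis.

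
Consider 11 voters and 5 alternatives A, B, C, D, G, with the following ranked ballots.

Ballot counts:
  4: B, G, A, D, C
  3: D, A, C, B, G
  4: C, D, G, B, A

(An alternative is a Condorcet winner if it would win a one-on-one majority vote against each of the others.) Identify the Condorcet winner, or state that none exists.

Pairwise majorities:
A vs B: 3 for A, 8 for B — B by 8–3.
A vs C: A preferred on 4+3 = 7 ballots; A wins 7–4.
A vs D: 4 to 7, D.
A vs G: A is ranked higher on 3 ballots, G on 8. G wins 8–3.
B vs C: 4 for B, 7 for C — C by 7–4.
B vs D: 4 to 7, D.
B vs G: 7 to 4, B.
C vs D: C preferred on 4 ballots; D wins 7–4.
C vs G: C preferred on 3+4 = 7 ballots; C wins 7–4.
D vs G: D preferred on 3+4 = 7 ballots; D wins 7–4.
D defeats every rival head-to-head and is the Condorcet winner.

D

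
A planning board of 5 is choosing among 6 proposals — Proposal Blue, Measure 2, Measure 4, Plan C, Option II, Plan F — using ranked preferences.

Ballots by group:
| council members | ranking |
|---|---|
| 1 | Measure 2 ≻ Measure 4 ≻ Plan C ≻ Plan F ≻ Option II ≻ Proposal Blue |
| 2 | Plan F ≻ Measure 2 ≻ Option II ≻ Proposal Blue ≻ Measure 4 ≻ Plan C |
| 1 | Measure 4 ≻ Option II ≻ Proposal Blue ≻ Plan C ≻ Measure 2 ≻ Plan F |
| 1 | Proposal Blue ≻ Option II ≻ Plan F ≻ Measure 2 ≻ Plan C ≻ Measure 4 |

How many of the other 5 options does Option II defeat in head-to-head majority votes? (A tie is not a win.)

3

Option II against each rival (5 council members):
Option II vs Proposal Blue: Option II preferred on 1+2+1 = 4 ballots; Option II wins 4–1.
Option II vs Measure 2: Measure 2 wins 3–2.
Option II–Measure 4: Option II 3–2.
Option II vs Plan C: Option II wins 4–1.
Option II vs Plan F: 1+1 = 2 for Option II, 3 for Plan F — Plan F by 3–2.
Option II beats Proposal Blue, Measure 4, Plan C; loses to Measure 2, Plan F — 3 pairwise wins.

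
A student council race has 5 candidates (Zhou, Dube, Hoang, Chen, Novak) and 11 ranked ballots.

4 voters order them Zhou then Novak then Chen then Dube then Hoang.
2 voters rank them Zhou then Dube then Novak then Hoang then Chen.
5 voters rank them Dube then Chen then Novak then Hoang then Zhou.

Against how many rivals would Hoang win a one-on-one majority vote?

0

Hoang against each rival (11 voters):
Hoang vs Zhou: Zhou, 6–5.
Hoang vs Dube: Hoang is ranked higher on 0 ballots, Dube on 11. Dube wins 11–0.
Hoang vs Chen: 2 for Hoang, 9 for Chen — Chen by 9–2.
Hoang–Novak: Novak 11–0.
Hoang beats no one; loses to Zhou, Dube, Chen, Novak — 0 pairwise wins.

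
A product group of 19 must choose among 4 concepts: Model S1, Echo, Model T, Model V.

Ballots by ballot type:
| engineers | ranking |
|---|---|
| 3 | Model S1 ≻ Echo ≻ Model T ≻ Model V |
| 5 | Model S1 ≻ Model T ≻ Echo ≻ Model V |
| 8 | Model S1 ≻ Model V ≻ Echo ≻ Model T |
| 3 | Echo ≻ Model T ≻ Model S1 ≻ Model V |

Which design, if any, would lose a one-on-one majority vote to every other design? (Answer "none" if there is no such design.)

Model V

Pairwise majorities:
Model S1 vs Echo: Model S1, 16–3.
Model S1 vs Model T: Model S1, 16–3.
Model S1 vs Model V: Model S1, 19–0.
Echo vs Model T: 3+8+3 = 14 for Echo, 5 for Model T — Echo by 14–5.
Echo–Model V: Echo 11–8.
Model T vs Model V: 3+5+3 = 11 for Model T, 8 for Model V — Model T by 11–8.
Model V loses to every other design — it is the Condorcet loser.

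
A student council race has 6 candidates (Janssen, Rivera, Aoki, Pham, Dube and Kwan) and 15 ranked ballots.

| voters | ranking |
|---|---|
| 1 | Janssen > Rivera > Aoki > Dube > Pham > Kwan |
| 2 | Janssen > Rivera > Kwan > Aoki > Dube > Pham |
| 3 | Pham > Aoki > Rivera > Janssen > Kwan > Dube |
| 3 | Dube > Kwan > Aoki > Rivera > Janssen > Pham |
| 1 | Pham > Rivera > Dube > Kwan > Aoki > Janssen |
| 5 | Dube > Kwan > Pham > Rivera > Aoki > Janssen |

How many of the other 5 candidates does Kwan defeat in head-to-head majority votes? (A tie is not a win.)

Kwan against each rival (15 voters):
Kwan vs Janssen: Kwan wins 9–6.
Kwan vs Rivera: Kwan, 8–7.
Kwan–Aoki: Kwan 11–4.
Kwan vs Pham: Kwan is ranked higher on 2+3+5 = 10 ballots, Pham on 5. Kwan wins 10–5.
Kwan vs Dube: Dube, 10–5.
Kwan beats Janssen, Rivera, Aoki, Pham; loses to Dube — 4 pairwise wins.

4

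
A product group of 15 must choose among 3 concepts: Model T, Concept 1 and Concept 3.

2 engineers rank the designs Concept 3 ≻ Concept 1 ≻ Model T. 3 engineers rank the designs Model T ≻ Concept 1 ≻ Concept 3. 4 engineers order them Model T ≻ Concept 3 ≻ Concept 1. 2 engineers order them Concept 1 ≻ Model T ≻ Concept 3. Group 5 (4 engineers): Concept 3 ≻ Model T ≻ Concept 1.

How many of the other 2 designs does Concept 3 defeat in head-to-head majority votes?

Concept 3 against each rival (15 engineers):
Concept 3 vs Model T: Model T wins 9–6.
Concept 3–Concept 1: Concept 3 10–5.
Concept 3 beats Concept 1; loses to Model T — 1 pairwise win.

1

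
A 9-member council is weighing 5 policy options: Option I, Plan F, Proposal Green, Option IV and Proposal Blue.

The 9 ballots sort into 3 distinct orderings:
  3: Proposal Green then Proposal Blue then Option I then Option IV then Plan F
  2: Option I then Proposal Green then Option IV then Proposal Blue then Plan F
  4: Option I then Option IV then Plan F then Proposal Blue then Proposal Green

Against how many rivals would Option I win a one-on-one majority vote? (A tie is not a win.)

4

Option I against each rival (9 council members):
Option I vs Plan F: Option I wins 9–0.
Option I vs Proposal Green: Option I preferred on 2+4 = 6 ballots; Option I wins 6–3.
Option I vs Option IV: Option I preferred on 3+2+4 = 9 ballots; Option I wins 9–0.
Option I vs Proposal Blue: 2+4 = 6 for Option I, 3 for Proposal Blue — Option I by 6–3.
Option I beats Plan F, Proposal Green, Option IV, Proposal Blue — 4 pairwise wins.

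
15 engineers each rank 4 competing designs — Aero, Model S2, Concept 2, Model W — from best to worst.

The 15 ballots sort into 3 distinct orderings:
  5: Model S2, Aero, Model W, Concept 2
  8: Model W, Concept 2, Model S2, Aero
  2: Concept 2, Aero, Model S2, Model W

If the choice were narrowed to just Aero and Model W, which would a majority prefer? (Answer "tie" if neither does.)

Model W

Ballots ranking Aero above Model W: 5 + 2 = 7.
Ballots ranking Model W above Aero: 15 − 7 = 8.
Model W wins the head-to-head 8–7.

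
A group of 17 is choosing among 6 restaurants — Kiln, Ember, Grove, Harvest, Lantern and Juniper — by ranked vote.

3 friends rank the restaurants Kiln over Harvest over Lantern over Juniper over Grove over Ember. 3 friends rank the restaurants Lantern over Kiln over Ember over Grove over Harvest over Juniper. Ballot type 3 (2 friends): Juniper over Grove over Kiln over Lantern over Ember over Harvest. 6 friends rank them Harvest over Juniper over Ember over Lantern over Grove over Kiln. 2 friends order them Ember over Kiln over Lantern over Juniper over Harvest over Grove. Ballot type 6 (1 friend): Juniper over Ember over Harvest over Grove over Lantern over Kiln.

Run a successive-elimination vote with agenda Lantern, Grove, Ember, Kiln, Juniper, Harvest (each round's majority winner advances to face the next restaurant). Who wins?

Harvest

Round 1: Lantern vs Grove — 14–3, Lantern advances.
Round 2: Lantern vs Ember — 8–9, Ember advances.
Round 3: Ember vs Kiln — 9–8, Ember advances.
Round 4: Ember vs Juniper — 5–12, Juniper advances.
Round 5: Juniper vs Harvest — 5–12, Harvest advances.
Harvest survives the agenda.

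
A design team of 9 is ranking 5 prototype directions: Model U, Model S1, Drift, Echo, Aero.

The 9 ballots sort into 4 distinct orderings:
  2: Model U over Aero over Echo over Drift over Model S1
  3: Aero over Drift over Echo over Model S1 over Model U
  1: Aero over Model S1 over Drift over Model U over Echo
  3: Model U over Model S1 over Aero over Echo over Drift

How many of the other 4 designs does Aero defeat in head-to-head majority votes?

3

Aero against each rival (9 engineers):
Aero vs Model U: Aero preferred on 3+1 = 4 ballots; Model U wins 5–4.
Aero vs Model S1: Aero preferred on 2+3+1 = 6 ballots; Aero wins 6–3.
Aero vs Drift: Aero preferred on 2+3+1+3 = 9 ballots; Aero wins 9–0.
Aero vs Echo: Aero wins 9–0.
Aero beats Model S1, Drift, Echo; loses to Model U — 3 pairwise wins.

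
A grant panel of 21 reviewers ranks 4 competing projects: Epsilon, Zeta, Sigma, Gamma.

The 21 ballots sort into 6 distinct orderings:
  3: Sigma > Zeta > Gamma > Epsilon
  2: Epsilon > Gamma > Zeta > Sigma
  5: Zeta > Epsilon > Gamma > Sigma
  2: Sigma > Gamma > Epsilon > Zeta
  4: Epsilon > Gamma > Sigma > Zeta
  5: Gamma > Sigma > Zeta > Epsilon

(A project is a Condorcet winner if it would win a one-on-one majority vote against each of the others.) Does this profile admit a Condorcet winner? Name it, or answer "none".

none

Pairwise majorities:
Epsilon vs Zeta: 2+2+4 = 8 for Epsilon, 13 for Zeta — Zeta by 13–8.
Epsilon vs Sigma: 11 to 10, Epsilon.
Epsilon vs Gamma: Epsilon preferred on 2+5+4 = 11 ballots; Epsilon wins 11–10.
Zeta vs Sigma: 2+5 = 7 for Zeta, 14 for Sigma — Sigma by 14–7.
Zeta vs Gamma: 8 to 13, Gamma.
Sigma vs Gamma: 3+2 = 5 for Sigma, 16 for Gamma — Gamma by 16–5.
No project is unbeaten: Epsilon loses to Zeta; Zeta loses to Sigma; Sigma loses to Epsilon; Gamma loses to Epsilon. In particular Epsilon > Sigma > Zeta > Epsilon is a majority cycle — no Condorcet winner exists.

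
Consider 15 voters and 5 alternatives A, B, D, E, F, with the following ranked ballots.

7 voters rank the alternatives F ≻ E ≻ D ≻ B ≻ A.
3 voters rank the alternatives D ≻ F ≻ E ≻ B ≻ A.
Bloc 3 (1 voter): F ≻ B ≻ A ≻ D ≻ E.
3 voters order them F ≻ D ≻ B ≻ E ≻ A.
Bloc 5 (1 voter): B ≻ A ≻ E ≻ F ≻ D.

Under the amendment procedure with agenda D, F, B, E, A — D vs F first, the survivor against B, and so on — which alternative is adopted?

Round 1: D vs F — 3–12, F advances.
Round 2: F vs B — 14–1, F advances.
Round 3: F vs E — 14–1, F advances.
Round 4: F vs A — 14–1, F advances.
The agenda winner is F.

F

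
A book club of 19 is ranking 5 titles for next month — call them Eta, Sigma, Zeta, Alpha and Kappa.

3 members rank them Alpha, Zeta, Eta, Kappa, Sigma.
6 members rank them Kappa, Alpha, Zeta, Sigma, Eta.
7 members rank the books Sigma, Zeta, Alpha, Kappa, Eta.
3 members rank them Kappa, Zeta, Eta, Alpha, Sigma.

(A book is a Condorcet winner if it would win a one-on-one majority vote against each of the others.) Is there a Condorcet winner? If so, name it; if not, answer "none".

Head-to-head results (19 members):
Eta–Sigma: Sigma 13–6.
Eta–Zeta: Zeta 19–0.
Eta vs Alpha: Alpha wins 16–3.
Eta–Kappa: Kappa 16–3.
Sigma–Zeta: Zeta 12–7.
Sigma–Alpha: Alpha 12–7.
Sigma vs Kappa: Kappa, 12–7.
Zeta–Alpha: Zeta 10–9.
Zeta vs Kappa: Zeta wins 10–9.
Alpha vs Kappa: Alpha, 10–9.
Zeta defeats every rival head-to-head and is the Condorcet winner.

Zeta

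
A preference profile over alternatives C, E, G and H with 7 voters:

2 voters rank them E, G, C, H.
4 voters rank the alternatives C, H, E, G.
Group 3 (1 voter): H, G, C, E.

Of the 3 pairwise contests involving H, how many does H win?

H against each rival (7 voters):
H vs C: C, 6–1.
H vs E: 5 to 2, H.
H vs G: H is ranked higher on 4+1 = 5 ballots, G on 2. H wins 5–2.
H beats E, G; loses to C — 2 pairwise wins.

2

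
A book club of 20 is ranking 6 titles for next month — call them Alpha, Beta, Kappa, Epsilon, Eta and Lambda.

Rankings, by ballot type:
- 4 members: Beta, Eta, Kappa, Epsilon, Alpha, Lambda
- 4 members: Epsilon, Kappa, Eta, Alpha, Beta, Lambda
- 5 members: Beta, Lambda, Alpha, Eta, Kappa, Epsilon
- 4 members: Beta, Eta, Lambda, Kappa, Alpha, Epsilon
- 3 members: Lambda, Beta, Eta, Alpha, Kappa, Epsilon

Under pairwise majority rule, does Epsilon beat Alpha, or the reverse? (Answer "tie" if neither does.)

Ballots ranking Epsilon above Alpha: 4 + 4 = 8.
Ballots ranking Alpha above Epsilon: 20 − 8 = 12.
Alpha wins the head-to-head 12–8.

Alpha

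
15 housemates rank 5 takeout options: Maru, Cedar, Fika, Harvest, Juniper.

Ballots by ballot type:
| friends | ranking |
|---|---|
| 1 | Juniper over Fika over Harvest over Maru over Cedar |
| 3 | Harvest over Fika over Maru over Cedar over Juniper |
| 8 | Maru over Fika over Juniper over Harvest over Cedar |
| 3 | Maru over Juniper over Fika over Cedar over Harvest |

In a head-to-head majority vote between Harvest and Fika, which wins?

Ballots ranking Harvest above Fika: 3.
Ballots ranking Fika above Harvest: 15 − 3 = 12.
Fika wins the head-to-head 12–3.

Fika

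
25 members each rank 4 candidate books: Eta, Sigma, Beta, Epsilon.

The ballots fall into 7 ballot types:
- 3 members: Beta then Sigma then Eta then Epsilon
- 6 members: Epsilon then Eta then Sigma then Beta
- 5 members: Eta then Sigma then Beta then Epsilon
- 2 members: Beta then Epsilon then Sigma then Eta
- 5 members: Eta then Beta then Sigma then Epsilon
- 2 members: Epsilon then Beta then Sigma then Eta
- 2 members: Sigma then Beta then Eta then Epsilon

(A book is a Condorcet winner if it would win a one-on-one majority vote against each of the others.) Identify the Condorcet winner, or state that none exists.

Eta

Head-to-head results (25 members):
Eta vs Sigma: Eta wins 16–9.
Eta vs Beta: Eta, 16–9.
Eta vs Epsilon: Eta wins 15–10.
Sigma vs Beta: Sigma wins 13–12.
Sigma–Epsilon: Sigma 15–10.
Beta vs Epsilon: Beta wins 17–8.
Eta defeats every rival head-to-head and is the Condorcet winner.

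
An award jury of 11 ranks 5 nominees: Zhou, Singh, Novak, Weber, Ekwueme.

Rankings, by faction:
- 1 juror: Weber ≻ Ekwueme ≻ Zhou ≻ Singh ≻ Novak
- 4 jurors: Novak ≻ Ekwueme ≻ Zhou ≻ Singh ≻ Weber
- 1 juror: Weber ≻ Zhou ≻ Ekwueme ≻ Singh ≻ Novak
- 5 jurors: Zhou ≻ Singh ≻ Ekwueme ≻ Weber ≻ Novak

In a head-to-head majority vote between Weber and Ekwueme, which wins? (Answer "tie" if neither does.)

Ballots ranking Weber above Ekwueme: 1 + 1 = 2.
Ballots ranking Ekwueme above Weber: 11 − 2 = 9.
Ekwueme wins the head-to-head 9–2.

Ekwueme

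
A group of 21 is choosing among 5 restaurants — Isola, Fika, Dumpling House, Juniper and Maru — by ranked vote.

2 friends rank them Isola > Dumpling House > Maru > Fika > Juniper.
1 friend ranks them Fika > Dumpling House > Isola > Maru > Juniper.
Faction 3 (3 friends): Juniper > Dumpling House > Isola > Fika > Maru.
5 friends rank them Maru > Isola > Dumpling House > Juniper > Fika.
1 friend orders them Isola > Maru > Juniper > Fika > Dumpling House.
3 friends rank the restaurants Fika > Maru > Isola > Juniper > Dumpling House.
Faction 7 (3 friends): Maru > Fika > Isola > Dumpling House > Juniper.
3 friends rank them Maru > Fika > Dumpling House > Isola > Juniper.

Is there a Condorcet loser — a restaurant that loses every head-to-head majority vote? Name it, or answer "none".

Head-to-head results (21 friends):
Isola–Fika: Isola 11–10.
Isola vs Dumpling House: 2+5+1+3+3 = 14 for Isola, 7 for Dumpling House — Isola by 14–7.
Isola–Juniper: Isola 18–3.
Isola vs Maru: Isola preferred on 2+1+3+1 = 7 ballots; Maru wins 14–7.
Fika vs Dumpling House: 11 to 10, Fika.
Fika vs Juniper: Fika is ranked higher on 2+1+3+3+3 = 12 ballots, Juniper on 9. Fika wins 12–9.
Fika vs Maru: Maru, 14–7.
Dumpling House vs Juniper: Dumpling House is ranked higher on 2+1+5+3+3 = 14 ballots, Juniper on 7. Dumpling House wins 14–7.
Dumpling House vs Maru: 2+1+3 = 6 for Dumpling House, 15 for Maru — Maru by 15–6.
Juniper vs Maru: Maru, 18–3.
Juniper loses to every other restaurant — it is the Condorcet loser.

Juniper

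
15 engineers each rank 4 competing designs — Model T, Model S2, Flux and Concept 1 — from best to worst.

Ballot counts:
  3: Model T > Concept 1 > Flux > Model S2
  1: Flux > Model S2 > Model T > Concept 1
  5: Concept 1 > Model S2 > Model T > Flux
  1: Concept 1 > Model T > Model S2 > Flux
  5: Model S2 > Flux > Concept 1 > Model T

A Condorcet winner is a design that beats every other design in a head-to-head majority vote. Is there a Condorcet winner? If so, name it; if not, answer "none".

Check each pair by majority over 15 ballots:
Model T vs Model S2: 4 to 11, Model S2.
Model T vs Flux: 9 to 6, Model T.
Model T vs Concept 1: 4 to 11, Concept 1.
Model S2 vs Flux: Model S2 preferred on 5+1+5 = 11 ballots; Model S2 wins 11–4.
Model S2 vs Concept 1: 1+5 = 6 for Model S2, 9 for Concept 1 — Concept 1 by 9–6.
Flux vs Concept 1: 6 to 9, Concept 1.
Concept 1 wins every pairwise contest, so Concept 1 is the Condorcet winner.

Concept 1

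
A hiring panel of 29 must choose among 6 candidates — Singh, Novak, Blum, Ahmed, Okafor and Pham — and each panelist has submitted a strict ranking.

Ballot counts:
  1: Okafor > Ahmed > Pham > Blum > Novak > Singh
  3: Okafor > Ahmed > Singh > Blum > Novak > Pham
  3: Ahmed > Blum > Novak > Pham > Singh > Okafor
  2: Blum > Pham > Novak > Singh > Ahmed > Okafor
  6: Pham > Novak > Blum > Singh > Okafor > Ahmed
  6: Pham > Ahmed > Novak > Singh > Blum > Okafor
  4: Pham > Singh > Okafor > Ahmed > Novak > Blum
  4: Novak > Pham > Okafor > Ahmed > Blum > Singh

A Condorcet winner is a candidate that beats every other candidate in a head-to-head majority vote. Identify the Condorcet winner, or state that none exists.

Pairwise majorities:
Singh vs Novak: Singh is ranked higher on 3+4 = 7 ballots, Novak on 22. Novak wins 22–7.
Singh vs Blum: 3+6+4 = 13 for Singh, 16 for Blum — Blum by 16–13.
Singh vs Ahmed: 12 to 17, Ahmed.
Singh vs Okafor: Singh preferred on 3+2+6+6+4 = 21 ballots; Singh wins 21–8.
Singh vs Pham: 3 to 26, Pham.
Novak vs Blum: 20 to 9, Novak.
Novak vs Ahmed: 12 to 17, Ahmed.
Novak vs Okafor: Novak preferred on 3+2+6+6+4 = 21 ballots; Novak wins 21–8.
Novak vs Pham: Novak is ranked higher on 3+3+4 = 10 ballots, Pham on 19. Pham wins 19–10.
Blum vs Ahmed: 2+6 = 8 for Blum, 21 for Ahmed — Ahmed by 21–8.
Blum vs Okafor: 3+2+6+6 = 17 for Blum, 12 for Okafor — Blum by 17–12.
Blum vs Pham: 3+3+2 = 8 for Blum, 21 for Pham — Pham by 21–8.
Ahmed vs Okafor: 3+2+6 = 11 for Ahmed, 18 for Okafor — Okafor by 18–11.
Ahmed vs Pham: 1+3+3 = 7 for Ahmed, 22 for Pham — Pham by 22–7.
Okafor vs Pham: Okafor is ranked higher on 1+3 = 4 ballots, Pham on 25. Pham wins 25–4.
Pham defeats every rival head-to-head and is the Condorcet winner.

Pham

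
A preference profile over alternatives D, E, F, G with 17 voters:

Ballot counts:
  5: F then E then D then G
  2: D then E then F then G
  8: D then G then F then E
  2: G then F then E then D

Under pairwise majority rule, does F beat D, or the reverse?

D

Ballots ranking F above D: 5 + 2 = 7.
Ballots ranking D above F: 17 − 7 = 10.
D wins the head-to-head 10–7.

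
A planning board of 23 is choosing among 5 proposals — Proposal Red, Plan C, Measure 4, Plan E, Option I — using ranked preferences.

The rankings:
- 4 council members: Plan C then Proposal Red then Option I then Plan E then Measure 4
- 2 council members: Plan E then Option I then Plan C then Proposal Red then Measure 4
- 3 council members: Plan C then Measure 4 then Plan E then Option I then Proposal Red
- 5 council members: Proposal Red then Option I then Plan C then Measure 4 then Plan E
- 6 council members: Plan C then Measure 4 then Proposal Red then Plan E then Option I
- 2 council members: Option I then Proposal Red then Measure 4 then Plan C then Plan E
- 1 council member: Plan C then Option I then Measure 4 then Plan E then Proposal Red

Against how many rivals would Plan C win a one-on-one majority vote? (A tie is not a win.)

4

Plan C against each rival (23 council members):
Plan C vs Proposal Red: Plan C, 16–7.
Plan C–Measure 4: Plan C 21–2.
Plan C vs Plan E: Plan C, 21–2.
Plan C vs Option I: Plan C, 14–9.
Plan C beats Proposal Red, Measure 4, Plan E, Option I — 4 pairwise wins.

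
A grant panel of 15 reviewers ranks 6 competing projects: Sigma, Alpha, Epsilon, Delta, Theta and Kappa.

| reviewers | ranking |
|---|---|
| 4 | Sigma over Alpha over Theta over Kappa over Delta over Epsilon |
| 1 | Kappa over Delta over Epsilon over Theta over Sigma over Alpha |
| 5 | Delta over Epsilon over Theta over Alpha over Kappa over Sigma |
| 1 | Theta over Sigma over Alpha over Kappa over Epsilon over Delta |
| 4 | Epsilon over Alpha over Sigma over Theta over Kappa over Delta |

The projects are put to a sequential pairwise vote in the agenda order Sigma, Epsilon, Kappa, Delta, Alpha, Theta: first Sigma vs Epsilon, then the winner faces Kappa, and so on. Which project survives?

Round 1: Sigma vs Epsilon — 5–10, Epsilon advances.
Round 2: Epsilon vs Kappa — 9–6, Epsilon advances.
Round 3: Epsilon vs Delta — 5–10, Delta advances.
Round 4: Delta vs Alpha — 6–9, Alpha advances.
Round 5: Alpha vs Theta — 8–7, Alpha advances.
The agenda winner is Alpha.

Alpha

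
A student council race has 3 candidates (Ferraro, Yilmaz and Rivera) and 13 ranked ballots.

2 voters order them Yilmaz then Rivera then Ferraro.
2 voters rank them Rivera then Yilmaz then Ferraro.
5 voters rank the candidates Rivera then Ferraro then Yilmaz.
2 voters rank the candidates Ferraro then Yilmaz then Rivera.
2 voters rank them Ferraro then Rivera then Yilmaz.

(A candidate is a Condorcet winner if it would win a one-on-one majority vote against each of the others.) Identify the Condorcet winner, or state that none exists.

Pairwise majorities:
Ferraro vs Yilmaz: 5+2+2 = 9 for Ferraro, 4 for Yilmaz — Ferraro by 9–4.
Ferraro vs Rivera: Ferraro is ranked higher on 2+2 = 4 ballots, Rivera on 9. Rivera wins 9–4.
Yilmaz vs Rivera: Yilmaz preferred on 2+2 = 4 ballots; Rivera wins 9–4.
Rivera wins every pairwise contest, so Rivera is the Condorcet winner.

Rivera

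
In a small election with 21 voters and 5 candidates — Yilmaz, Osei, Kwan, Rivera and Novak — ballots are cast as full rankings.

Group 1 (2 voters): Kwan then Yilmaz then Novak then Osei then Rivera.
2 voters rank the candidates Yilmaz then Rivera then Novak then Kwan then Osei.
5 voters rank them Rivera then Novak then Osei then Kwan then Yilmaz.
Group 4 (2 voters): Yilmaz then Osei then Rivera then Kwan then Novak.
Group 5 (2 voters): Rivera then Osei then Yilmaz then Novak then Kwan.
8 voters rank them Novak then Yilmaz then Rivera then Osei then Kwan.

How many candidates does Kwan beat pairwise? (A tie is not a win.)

0

Kwan against each rival (21 voters):
Kwan–Yilmaz: Yilmaz 14–7.
Kwan vs Osei: Osei, 17–4.
Kwan vs Rivera: Rivera wins 19–2.
Kwan vs Novak: 2+2 = 4 for Kwan, 17 for Novak — Novak by 17–4.
Kwan beats no one; loses to Yilmaz, Osei, Rivera, Novak — 0 pairwise wins.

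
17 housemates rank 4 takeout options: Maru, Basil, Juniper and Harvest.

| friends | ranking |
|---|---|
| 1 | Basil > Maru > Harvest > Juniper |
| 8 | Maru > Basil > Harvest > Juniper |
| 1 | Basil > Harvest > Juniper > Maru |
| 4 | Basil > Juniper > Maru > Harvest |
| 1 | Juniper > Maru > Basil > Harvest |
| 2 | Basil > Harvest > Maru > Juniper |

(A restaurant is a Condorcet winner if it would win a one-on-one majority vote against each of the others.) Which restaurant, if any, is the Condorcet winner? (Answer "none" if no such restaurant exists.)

Maru

Head-to-head results (17 friends):
Maru vs Basil: Maru wins 9–8.
Maru vs Juniper: Maru wins 11–6.
Maru–Harvest: Maru 14–3.
Basil vs Juniper: Basil wins 16–1.
Basil vs Harvest: Basil wins 17–0.
Juniper vs Harvest: Harvest, 12–5.
Maru beats each of Basil, Juniper, Harvest — Maru is the Condorcet winner.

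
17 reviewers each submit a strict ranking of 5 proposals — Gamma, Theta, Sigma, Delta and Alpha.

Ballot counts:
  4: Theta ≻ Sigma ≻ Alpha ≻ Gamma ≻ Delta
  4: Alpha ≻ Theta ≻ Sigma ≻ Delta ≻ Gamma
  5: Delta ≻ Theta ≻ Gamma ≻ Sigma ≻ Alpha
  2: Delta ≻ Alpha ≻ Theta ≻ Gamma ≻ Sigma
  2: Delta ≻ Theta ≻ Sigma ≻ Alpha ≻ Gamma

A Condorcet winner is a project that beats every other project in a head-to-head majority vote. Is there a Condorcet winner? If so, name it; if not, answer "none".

Delta

Check each pair by majority over 17 ballots:
Gamma–Theta: Theta 17–0.
Gamma vs Sigma: Gamma is ranked higher on 5+2 = 7 ballots, Sigma on 10. Sigma wins 10–7.
Gamma vs Delta: Gamma preferred on 4 ballots; Delta wins 13–4.
Gamma vs Alpha: Alpha, 12–5.
Theta vs Sigma: Theta is ranked higher on 4+4+5+2+2 = 17 ballots, Sigma on 0. Theta wins 17–0.
Theta vs Delta: Delta wins 9–8.
Theta–Alpha: Theta 11–6.
Sigma vs Delta: 8 to 9, Delta.
Sigma vs Alpha: Sigma preferred on 4+5+2 = 11 ballots; Sigma wins 11–6.
Delta vs Alpha: Delta wins 9–8.
Delta defeats every rival head-to-head and is the Condorcet winner.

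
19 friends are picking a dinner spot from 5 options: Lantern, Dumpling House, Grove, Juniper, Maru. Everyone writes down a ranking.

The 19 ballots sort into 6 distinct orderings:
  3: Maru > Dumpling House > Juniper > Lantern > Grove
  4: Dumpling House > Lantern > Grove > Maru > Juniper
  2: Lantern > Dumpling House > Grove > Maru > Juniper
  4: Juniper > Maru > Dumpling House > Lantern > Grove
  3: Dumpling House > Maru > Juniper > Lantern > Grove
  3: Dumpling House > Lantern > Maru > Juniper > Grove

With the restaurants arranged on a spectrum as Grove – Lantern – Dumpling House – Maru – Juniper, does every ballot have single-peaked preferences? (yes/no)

Axis positions: Grove=1, Lantern=2, Dumpling House=3, Maru=4, Juniper=5.
Faction 1 (peak Maru at position 4): ranking walks positions 4-3-5-2-1, expanding outward from the peak — single-peaked.
Faction 2 (peak Dumpling House at position 3): ranking walks positions 3-2-1-4-5, expanding outward from the peak — single-peaked.
Faction 3 (peak Lantern at position 2): ranking walks positions 2-3-1-4-5, expanding outward from the peak — single-peaked.
Faction 4 (peak Juniper at position 5): ranking walks positions 5-4-3-2-1, expanding outward from the peak — single-peaked.
Faction 5 (peak Dumpling House at position 3): ranking walks positions 3-4-5-2-1, expanding outward from the peak — single-peaked.
Faction 6 (peak Dumpling House at position 3): ranking walks positions 3-2-4-5-1, expanding outward from the peak — single-peaked.
Every ranking is single-peaked on this axis.

yes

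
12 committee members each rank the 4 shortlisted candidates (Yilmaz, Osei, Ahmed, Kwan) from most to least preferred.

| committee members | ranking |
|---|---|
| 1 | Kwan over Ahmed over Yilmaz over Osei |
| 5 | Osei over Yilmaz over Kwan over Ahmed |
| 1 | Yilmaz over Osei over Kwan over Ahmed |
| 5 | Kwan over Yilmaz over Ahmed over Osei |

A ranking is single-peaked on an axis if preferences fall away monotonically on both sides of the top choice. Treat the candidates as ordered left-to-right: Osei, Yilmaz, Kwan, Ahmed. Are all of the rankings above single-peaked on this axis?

Axis positions: Osei=1, Yilmaz=2, Kwan=3, Ahmed=4.
Group 1 (peak Kwan at position 3): ranking walks positions 3-4-2-1, expanding outward from the peak — single-peaked.
Group 2 (peak Osei at position 1): ranking walks positions 1-2-3-4, expanding outward from the peak — single-peaked.
Group 3 (peak Yilmaz at position 2): ranking walks positions 2-1-3-4, expanding outward from the peak — single-peaked.
Group 4 (peak Kwan at position 3): ranking walks positions 3-2-4-1, expanding outward from the peak — single-peaked.
Every ranking is single-peaked on this axis.

yes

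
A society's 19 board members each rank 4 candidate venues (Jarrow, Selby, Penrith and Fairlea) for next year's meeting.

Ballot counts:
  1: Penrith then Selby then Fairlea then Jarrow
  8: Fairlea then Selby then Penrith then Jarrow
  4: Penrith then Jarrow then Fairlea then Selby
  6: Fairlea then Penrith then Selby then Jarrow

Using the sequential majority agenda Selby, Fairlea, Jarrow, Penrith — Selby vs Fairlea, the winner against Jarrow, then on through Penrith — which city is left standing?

Fairlea

Round 1: Selby vs Fairlea — 1–18, Fairlea advances.
Round 2: Fairlea vs Jarrow — 15–4, Fairlea advances.
Round 3: Fairlea vs Penrith — 14–5, Fairlea advances.
The agenda winner is Fairlea.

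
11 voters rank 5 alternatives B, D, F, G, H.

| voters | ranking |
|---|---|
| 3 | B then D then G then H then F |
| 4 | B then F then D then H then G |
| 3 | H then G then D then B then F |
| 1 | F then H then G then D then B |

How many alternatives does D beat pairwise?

3

D against each rival (11 voters):
D–B: B 7–4.
D vs F: D is ranked higher on 3+3 = 6 ballots, F on 5. D wins 6–5.
D vs G: 3+4 = 7 for D, 4 for G — D by 7–4.
D vs H: 7 to 4, D.
D beats F, G, H; loses to B — 3 pairwise wins.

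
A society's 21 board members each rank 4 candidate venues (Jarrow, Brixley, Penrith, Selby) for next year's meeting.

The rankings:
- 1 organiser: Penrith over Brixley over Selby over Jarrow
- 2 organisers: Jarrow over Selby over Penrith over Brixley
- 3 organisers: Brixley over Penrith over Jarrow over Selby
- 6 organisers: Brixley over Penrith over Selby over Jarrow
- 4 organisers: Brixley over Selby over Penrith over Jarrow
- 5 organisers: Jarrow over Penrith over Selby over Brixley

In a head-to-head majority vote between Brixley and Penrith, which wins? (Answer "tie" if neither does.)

Brixley

Ballots ranking Brixley above Penrith: 3 + 6 + 4 = 13.
Ballots ranking Penrith above Brixley: 21 − 13 = 8.
Brixley wins the head-to-head 13–8.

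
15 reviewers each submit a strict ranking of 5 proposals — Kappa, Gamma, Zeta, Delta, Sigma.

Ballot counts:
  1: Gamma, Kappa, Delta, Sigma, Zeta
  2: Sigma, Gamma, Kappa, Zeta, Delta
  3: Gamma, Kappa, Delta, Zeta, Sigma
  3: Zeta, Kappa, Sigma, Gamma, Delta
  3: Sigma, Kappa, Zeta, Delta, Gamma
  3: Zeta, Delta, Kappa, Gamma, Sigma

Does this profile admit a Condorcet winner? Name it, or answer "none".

Head-to-head results (15 reviewers):
Kappa vs Gamma: 9 to 6, Kappa.
Kappa–Zeta: Kappa 9–6.
Kappa vs Delta: 1+2+3+3+3 = 12 for Kappa, 3 for Delta — Kappa by 12–3.
Kappa vs Sigma: Kappa is ranked higher on 1+3+3+3 = 10 ballots, Sigma on 5. Kappa wins 10–5.
Gamma vs Zeta: 1+2+3 = 6 for Gamma, 9 for Zeta — Zeta by 9–6.
Gamma vs Delta: Gamma preferred on 1+2+3+3 = 9 ballots; Gamma wins 9–6.
Gamma–Sigma: Sigma 8–7.
Zeta vs Delta: Zeta is ranked higher on 2+3+3+3 = 11 ballots, Delta on 4. Zeta wins 11–4.
Zeta vs Sigma: Zeta, 9–6.
Delta vs Sigma: Delta preferred on 1+3+3 = 7 ballots; Sigma wins 8–7.
Only Kappa has no losses; Kappa is the Condorcet winner.

Kappa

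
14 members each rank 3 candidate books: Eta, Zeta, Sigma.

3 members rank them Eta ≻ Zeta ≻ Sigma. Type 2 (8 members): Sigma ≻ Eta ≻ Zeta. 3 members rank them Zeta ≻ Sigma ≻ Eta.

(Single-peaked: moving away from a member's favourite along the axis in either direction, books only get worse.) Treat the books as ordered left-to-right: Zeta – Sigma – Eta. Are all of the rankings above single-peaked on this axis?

no

Axis positions: Zeta=1, Sigma=2, Eta=3.
Type 1: ranking walks positions 3-1-2; Zeta is ranked above Sigma even though Sigma lies between Zeta and the peak Eta on the axis — preferences dip and rise again. Not single-peaked.
Type 2 (peak Sigma at position 2): ranking walks positions 2-3-1, expanding outward from the peak — single-peaked.
Type 3 (peak Zeta at position 1): ranking walks positions 1-2-3, expanding outward from the peak — single-peaked.
Type 1 violates single-peakedness, so the profile is not single-peaked on this axis.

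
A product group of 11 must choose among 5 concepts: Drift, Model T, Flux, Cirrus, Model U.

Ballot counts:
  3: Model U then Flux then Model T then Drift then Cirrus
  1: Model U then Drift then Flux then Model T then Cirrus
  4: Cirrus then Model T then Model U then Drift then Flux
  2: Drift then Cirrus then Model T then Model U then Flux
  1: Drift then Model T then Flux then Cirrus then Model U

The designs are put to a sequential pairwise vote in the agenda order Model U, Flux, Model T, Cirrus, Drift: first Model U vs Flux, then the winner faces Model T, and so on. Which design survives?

Round 1: Model U vs Flux — 10–1, Model U advances.
Round 2: Model U vs Model T — 4–7, Model T advances.
Round 3: Model T vs Cirrus — 5–6, Cirrus advances.
Round 4: Cirrus vs Drift — 4–7, Drift advances.
The agenda winner is Drift.

Drift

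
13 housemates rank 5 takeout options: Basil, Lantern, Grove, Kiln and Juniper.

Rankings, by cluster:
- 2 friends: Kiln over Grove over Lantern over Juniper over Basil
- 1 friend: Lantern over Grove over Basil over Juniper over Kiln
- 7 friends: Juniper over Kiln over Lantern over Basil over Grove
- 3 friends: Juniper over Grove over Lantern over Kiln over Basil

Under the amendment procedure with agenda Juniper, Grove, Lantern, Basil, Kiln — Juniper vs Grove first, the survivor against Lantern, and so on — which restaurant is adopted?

Juniper

Round 1: Juniper vs Grove — 10–3, Juniper advances.
Round 2: Juniper vs Lantern — 10–3, Juniper advances.
Round 3: Juniper vs Basil — 12–1, Juniper advances.
Round 4: Juniper vs Kiln — 11–2, Juniper advances.
Juniper survives the agenda.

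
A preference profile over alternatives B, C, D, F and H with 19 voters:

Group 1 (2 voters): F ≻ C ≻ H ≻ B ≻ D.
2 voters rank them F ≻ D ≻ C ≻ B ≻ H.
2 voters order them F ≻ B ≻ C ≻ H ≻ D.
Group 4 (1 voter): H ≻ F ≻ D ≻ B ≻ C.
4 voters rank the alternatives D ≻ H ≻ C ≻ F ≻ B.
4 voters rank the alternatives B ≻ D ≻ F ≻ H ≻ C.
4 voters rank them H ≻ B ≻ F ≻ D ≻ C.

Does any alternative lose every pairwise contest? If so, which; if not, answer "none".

C

Head-to-head results (19 voters):
B vs C: B is ranked higher on 2+1+4+4 = 11 ballots, C on 8. B wins 11–8.
B–D: B 12–7.
B vs F: 8 to 11, F.
B vs H: H wins 11–8.
C vs D: 2+2 = 4 for C, 15 for D — D by 15–4.
C vs F: 4 to 15, F.
C vs H: C preferred on 2+2+2 = 6 ballots; H wins 13–6.
D vs F: F wins 11–8.
D vs H: D is ranked higher on 2+4+4 = 10 ballots, H on 9. D wins 10–9.
F vs H: 10 to 9, F.
Only C has no wins; C is the Condorcet loser.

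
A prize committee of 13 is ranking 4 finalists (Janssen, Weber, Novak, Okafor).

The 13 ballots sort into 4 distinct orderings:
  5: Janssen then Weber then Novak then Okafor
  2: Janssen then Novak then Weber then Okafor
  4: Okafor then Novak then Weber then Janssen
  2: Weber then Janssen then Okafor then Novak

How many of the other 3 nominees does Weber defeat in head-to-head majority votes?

Weber against each rival (13 jurors):
Weber vs Janssen: Weber is ranked higher on 4+2 = 6 ballots, Janssen on 7. Janssen wins 7–6.
Weber vs Novak: Weber wins 7–6.
Weber vs Okafor: Weber preferred on 5+2+2 = 9 ballots; Weber wins 9–4.
Weber beats Novak, Okafor; loses to Janssen — 2 pairwise wins.

2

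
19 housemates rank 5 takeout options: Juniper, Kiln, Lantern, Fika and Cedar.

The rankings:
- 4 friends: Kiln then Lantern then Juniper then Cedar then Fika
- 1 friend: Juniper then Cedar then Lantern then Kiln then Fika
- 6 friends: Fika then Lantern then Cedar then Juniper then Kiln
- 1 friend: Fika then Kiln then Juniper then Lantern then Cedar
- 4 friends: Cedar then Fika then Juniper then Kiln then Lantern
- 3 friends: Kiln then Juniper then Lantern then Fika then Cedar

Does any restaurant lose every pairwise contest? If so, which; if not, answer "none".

none

Pairwise majorities:
Juniper vs Kiln: 1+6+4 = 11 for Juniper, 8 for Kiln — Juniper by 11–8.
Juniper vs Lantern: 9 to 10, Lantern.
Juniper vs Fika: Fika, 11–8.
Juniper vs Cedar: Cedar, 10–9.
Kiln vs Lantern: Kiln wins 12–7.
Kiln vs Fika: Fika wins 11–8.
Kiln–Cedar: Cedar 11–8.
Lantern–Fika: Fika 11–8.
Lantern–Cedar: Lantern 14–5.
Fika vs Cedar: Fika wins 10–9.
Each restaurant has at least one pairwise win (Juniper beats Kiln; Kiln beats Lantern; Lantern beats Juniper; Fika beats Juniper; Cedar beats Juniper) — no Condorcet loser.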